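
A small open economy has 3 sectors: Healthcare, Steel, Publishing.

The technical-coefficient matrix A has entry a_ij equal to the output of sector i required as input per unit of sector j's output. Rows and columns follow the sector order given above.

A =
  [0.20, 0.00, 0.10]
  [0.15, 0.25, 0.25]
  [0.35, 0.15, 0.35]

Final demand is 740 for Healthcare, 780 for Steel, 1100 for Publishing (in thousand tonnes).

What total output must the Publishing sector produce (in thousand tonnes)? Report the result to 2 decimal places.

I − A =
  [   0.80     0.00    -0.10]
  [  -0.15     0.75    -0.25]
  [  -0.35    -0.15     0.65]
Cofactors of I−A, C_ij = (−1)^(i+j)·(minor ij) (rows/columns in the sector order above):
  C_11 = (0.75)(0.65) − (-0.25)(-0.15) = 0.4500
  C_12 = −[(-0.15)(0.65) − (-0.25)(-0.35)] = 0.1850
  C_13 = (-0.15)(-0.15) − (0.75)(-0.35) = 0.2850
  C_21 = −[(0.00)(0.65) − (-0.10)(-0.15)] = 0.0150
  C_22 = (0.80)(0.65) − (-0.10)(-0.35) = 0.4850
  C_23 = −[(0.80)(-0.15) − (0.00)(-0.35)] = 0.1200
  C_31 = (0.00)(-0.25) − (-0.10)(0.75) = 0.0750
  C_32 = −[(0.80)(-0.25) − (-0.10)(-0.15)] = 0.2150
  C_33 = (0.80)(0.75) − (0.00)(-0.15) = 0.6000
det(I−A) = Σ_j (I−A)_1j·C_1j = (0.80)(0.4500) + (0.00)(0.1850) + (-0.10)(0.2850) = 0.3315
adj(I−A) = Cᵀ =
  [ 0.4500   0.0150   0.0750]
  [ 0.1850   0.4850   0.2150]
  [ 0.2850   0.1200   0.6000]
(I − A)⁻¹ = adj(I−A) / det(I−A) ≈
  [   1.3575     0.0452     0.2262]
  [   0.5581     1.4630     0.6486]
  [   0.8597     0.3620     1.8100]
x = (I − A)⁻¹ d = adj(I−A)·d / det(I−A), with det(I−A) = 0.3315:
  x_1 = (0.4500·740 + 0.0150·780 + 0.0750·1100) / 0.3315 = 427.20 / 0.3315 ≈ 1288.69
  x_2 = (0.1850·740 + 0.4850·780 + 0.2150·1100) / 0.3315 = 751.70 / 0.3315 ≈ 2267.57
  x_3 = (0.2850·740 + 0.1200·780 + 0.6000·1100) / 0.3315 = 964.50 / 0.3315 ≈ 2909.50

x_3 = 2909.50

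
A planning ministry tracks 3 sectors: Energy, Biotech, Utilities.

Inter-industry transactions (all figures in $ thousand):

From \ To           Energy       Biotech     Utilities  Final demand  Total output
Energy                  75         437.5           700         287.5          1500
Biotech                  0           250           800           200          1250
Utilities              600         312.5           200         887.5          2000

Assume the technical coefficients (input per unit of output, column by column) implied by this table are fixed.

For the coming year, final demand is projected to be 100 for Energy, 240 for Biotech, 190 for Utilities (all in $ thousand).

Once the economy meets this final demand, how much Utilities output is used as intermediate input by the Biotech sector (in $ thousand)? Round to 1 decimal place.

z_32 = 154.3

Technical coefficients a_ij = z_ij / X_j:
  a_11 = 75/1500 = 0.05, a_21 = 0/1500 = 0.00, a_31 = 600/1500 = 0.40
  a_12 = 437.5/1250 = 0.35, a_22 = 250/1250 = 0.20, a_32 = 312.5/1250 = 0.25
  a_13 = 700/2000 = 0.35, a_23 = 800/2000 = 0.40, a_33 = 200/2000 = 0.10
I − A =
  [   0.95    -0.35    -0.35]
  [   0.00     0.80    -0.40]
  [  -0.40    -0.25     0.90]
Cofactors of I−A, C_ij = (−1)^(i+j)·(minor ij) (rows/columns in the sector order above):
  C_11 = (0.80)(0.90) − (-0.40)(-0.25) = 0.6200
  C_12 = −[(0.00)(0.90) − (-0.40)(-0.40)] = 0.1600
  C_13 = (0.00)(-0.25) − (0.80)(-0.40) = 0.3200
  C_21 = −[(-0.35)(0.90) − (-0.35)(-0.25)] = 0.4025
  C_22 = (0.95)(0.90) − (-0.35)(-0.40) = 0.7150
  C_23 = −[(0.95)(-0.25) − (-0.35)(-0.40)] = 0.3775
  C_31 = (-0.35)(-0.40) − (-0.35)(0.80) = 0.4200
  C_32 = −[(0.95)(-0.40) − (-0.35)(0.00)] = 0.3800
  C_33 = (0.95)(0.80) − (-0.35)(0.00) = 0.7600
det(I−A) = Σ_j (I−A)_1j·C_1j = (0.95)(0.6200) + (-0.35)(0.1600) + (-0.35)(0.3200) = 0.4210
adj(I−A) = Cᵀ =
  [ 0.6200   0.4025   0.4200]
  [ 0.1600   0.7150   0.3800]
  [ 0.3200   0.3775   0.7600]
(I − A)⁻¹ = adj(I−A) / det(I−A) ≈
  [   1.4727     0.9561     0.9976]
  [   0.3800     1.6983     0.9026]
  [   0.7601     0.8967     1.8052]
First solve x = (I − A)⁻¹ d = adj(I−A)·d / det(I−A); in particular x_2 = (0.1600·100 + 0.7150·240 + 0.3800·190) / 0.4210 = 259.80 / 0.4210 ≈ 617.102.
Intermediate flow from 3 to 2: z_32 = a_32 · x_2 = 0.25 × 259.80 / 0.4210 = 64.95 / 0.4210 ≈ 154.3.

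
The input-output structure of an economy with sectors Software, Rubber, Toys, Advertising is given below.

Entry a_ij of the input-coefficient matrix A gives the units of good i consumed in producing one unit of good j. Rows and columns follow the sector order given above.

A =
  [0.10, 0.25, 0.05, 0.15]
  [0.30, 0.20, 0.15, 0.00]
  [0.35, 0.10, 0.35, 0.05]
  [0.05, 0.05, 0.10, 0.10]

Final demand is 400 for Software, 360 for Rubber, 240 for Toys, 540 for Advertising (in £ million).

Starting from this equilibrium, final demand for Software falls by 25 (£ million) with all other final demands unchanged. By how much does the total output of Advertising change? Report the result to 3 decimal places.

Δx_4 = -5.274

I − A =
  [   0.90    -0.25    -0.05    -0.15]
  [  -0.30     0.80    -0.15     0.00]
  [  -0.35    -0.10     0.65    -0.05]
  [  -0.05    -0.05    -0.10     0.90]
Compute the cofactors C_ij = (−1)^(i+j)·(3×3 minor ij) of I−A; the adjugate is their transpose:
adj(I−A) = Cᵀ =
  [ 0.450125   0.156000   0.082875   0.079625]
  [ 0.221625   0.496000   0.138375   0.044625]
  [ 0.281750   0.164500   0.572250   0.078750]
  [ 0.068625   0.054500   0.075875   0.377125]
det(I−A) = Σ_j (I−A)_1j·C_1j = (0.90)(0.450125) + (-0.25)(0.221625) + (-0.05)(0.281750) + (-0.15)(0.068625) = 0.325325
(I − A)⁻¹ = adj(I−A) / det(I−A) ≈
  [   1.3836     0.4795     0.2547     0.2448]
  [   0.6812     1.5246     0.4253     0.1372]
  [   0.8661     0.5056     1.7590     0.2421]
  [   0.2109     0.1675     0.2332     1.1592]
Δx = (I − A)⁻¹ Δd with Δd having -25 in the Software component and 0 elsewhere.
So Δx_4 = L_41 · (-25), where L_41 = adj(I−A)_41 / det(I−A) = 0.068625 / 0.325325.
Δx_4 = 0.068625 × (-25) / 0.325325 = -1.715625 / 0.325325 ≈ -5.274.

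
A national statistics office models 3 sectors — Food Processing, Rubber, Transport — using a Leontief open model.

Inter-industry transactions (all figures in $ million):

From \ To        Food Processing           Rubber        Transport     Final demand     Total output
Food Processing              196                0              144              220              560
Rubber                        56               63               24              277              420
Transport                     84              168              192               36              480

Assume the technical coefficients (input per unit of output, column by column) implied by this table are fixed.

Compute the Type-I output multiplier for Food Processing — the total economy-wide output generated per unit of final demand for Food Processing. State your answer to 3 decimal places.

m_F = 2.703

Technical coefficients a_ij = z_ij / X_j:
  a_FF = 196/560 = 0.35, a_RF = 56/560 = 0.10, a_TF = 84/560 = 0.15
  a_FR = 0/420 = 0.00, a_RR = 63/420 = 0.15, a_TR = 168/420 = 0.40
  a_FT = 144/480 = 0.30, a_RT = 24/480 = 0.05, a_TT = 192/480 = 0.40
I − A =
  [   0.65     0.00    -0.30]
  [  -0.10     0.85    -0.05]
  [  -0.15    -0.40     0.60]
Cofactors of I−A, C_ij = (−1)^(i+j)·(minor ij) (rows/columns in the sector order above):
  C_11 = (0.85)(0.60) − (-0.05)(-0.40) = 0.4900
  C_12 = −[(-0.10)(0.60) − (-0.05)(-0.15)] = 0.0675
  C_13 = (-0.10)(-0.40) − (0.85)(-0.15) = 0.1675
  C_21 = −[(0.00)(0.60) − (-0.30)(-0.40)] = 0.1200
  C_22 = (0.65)(0.60) − (-0.30)(-0.15) = 0.3450
  C_23 = −[(0.65)(-0.40) − (0.00)(-0.15)] = 0.2600
  C_31 = (0.00)(-0.05) − (-0.30)(0.85) = 0.2550
  C_32 = −[(0.65)(-0.05) − (-0.30)(-0.10)] = 0.0625
  C_33 = (0.65)(0.85) − (0.00)(-0.10) = 0.5525
det(I−A) = Σ_j (I−A)_1j·C_1j = (0.65)(0.4900) + (0.00)(0.0675) + (-0.30)(0.1675) = 0.26825
adj(I−A) = Cᵀ =
  [ 0.4900   0.1200   0.2550]
  [ 0.0675   0.3450   0.0625]
  [ 0.1675   0.2600   0.5525]
(I − A)⁻¹ = adj(I−A) / det(I−A) ≈
  [   1.8267     0.4473     0.9506]
  [   0.2516     1.2861     0.2330]
  [   0.6244     0.9692     2.0596]
The output multiplier for sector j is the column-j sum of the Leontief inverse (I − A)⁻¹ = adj(I−A) / det(I−A).
Column F of adj(I−A): (0.4900, 0.0675, 0.1675); det(I−A) = 0.26825.
m_F = (0.4900 + 0.0675 + 0.1675) / 0.26825 = 0.725 / 0.26825 ≈ 2.703.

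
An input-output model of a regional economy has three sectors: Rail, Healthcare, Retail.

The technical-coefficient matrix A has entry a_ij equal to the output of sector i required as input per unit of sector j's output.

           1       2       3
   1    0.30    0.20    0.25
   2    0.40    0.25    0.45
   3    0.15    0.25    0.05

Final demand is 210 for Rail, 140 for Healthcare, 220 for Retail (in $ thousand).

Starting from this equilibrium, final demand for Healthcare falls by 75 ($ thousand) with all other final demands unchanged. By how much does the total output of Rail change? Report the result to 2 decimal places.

Δx_1 = -68.27

I − A =
  [   0.70    -0.20    -0.25]
  [  -0.40     0.75    -0.45]
  [  -0.15    -0.25     0.95]
Cofactors of I−A, C_ij = (−1)^(i+j)·(minor ij) (rows/columns in the sector order above):
  C_11 = (0.75)(0.95) − (-0.45)(-0.25) = 0.6000
  C_12 = −[(-0.40)(0.95) − (-0.45)(-0.15)] = 0.4475
  C_13 = (-0.40)(-0.25) − (0.75)(-0.15) = 0.2125
  C_21 = −[(-0.20)(0.95) − (-0.25)(-0.25)] = 0.2525
  C_22 = (0.70)(0.95) − (-0.25)(-0.15) = 0.6275
  C_23 = −[(0.70)(-0.25) − (-0.20)(-0.15)] = 0.2050
  C_31 = (-0.20)(-0.45) − (-0.25)(0.75) = 0.2775
  C_32 = −[(0.70)(-0.45) − (-0.25)(-0.40)] = 0.4150
  C_33 = (0.70)(0.75) − (-0.20)(-0.40) = 0.4450
det(I−A) = Σ_j (I−A)_1j·C_1j = (0.70)(0.6000) + (-0.20)(0.4475) + (-0.25)(0.2125) = 0.277375
adj(I−A) = Cᵀ =
  [ 0.6000   0.2525   0.2775]
  [ 0.4475   0.6275   0.4150]
  [ 0.2125   0.2050   0.4450]
(I − A)⁻¹ = adj(I−A) / det(I−A) ≈
  [   2.1631     0.9103     1.0005]
  [   1.6133     2.2623     1.4962]
  [   0.7661     0.7391     1.6043]
Δx = (I − A)⁻¹ Δd with Δd having -75 in the Healthcare component and 0 elsewhere.
So Δx_1 = L_12 · (-75), where L_12 = adj(I−A)_12 / det(I−A) = 0.2525 / 0.277375.
Δx_1 = 0.2525 × (-75) / 0.277375 = -18.9375 / 0.277375 ≈ -68.27.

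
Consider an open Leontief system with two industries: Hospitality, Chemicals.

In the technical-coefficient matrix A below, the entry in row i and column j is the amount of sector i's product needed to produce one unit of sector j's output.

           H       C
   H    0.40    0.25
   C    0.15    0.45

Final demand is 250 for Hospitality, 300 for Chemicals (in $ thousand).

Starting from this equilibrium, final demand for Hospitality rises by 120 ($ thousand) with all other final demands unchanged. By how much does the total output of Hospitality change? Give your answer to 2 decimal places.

I − A =
  [   0.60    -0.25]
  [  -0.15     0.55]
det(I−A) = (0.60)(0.55) − (-0.25)(-0.15) = 0.2925
adj(I−A) = [[0.55, 0.25], [0.15, 0.60]]
(I − A)⁻¹ = adj(I−A) / det(I−A) ≈
  [   1.8803     0.8547]
  [   0.5128     2.0513]
Δx = (I − A)⁻¹ Δd with Δd having +120 in the Hospitality component and 0 elsewhere.
So Δx_H = L_HH · (+120), where L_HH = adj(I−A)_HH / det(I−A) = 0.55 / 0.2925.
Δx_H = 0.55 × (+120) / 0.2925 = 66.00 / 0.2925 ≈ 225.64.

Δx_H = 225.64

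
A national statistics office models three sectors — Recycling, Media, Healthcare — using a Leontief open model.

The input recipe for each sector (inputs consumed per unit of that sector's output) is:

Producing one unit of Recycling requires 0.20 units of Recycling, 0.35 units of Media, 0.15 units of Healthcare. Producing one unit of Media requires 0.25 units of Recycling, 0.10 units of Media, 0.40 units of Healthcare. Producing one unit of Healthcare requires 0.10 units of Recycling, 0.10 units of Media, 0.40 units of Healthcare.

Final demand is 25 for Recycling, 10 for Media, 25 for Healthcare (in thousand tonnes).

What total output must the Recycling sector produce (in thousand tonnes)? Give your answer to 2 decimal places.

I − A =
  [   0.80    -0.25    -0.10]
  [  -0.35     0.90    -0.10]
  [  -0.15    -0.40     0.60]
Cofactors of I−A, C_ij = (−1)^(i+j)·(minor ij) (rows/columns in the sector order above):
  C_11 = (0.90)(0.60) − (-0.10)(-0.40) = 0.5000
  C_12 = −[(-0.35)(0.60) − (-0.10)(-0.15)] = 0.2250
  C_13 = (-0.35)(-0.40) − (0.90)(-0.15) = 0.2750
  C_21 = −[(-0.25)(0.60) − (-0.10)(-0.40)] = 0.1900
  C_22 = (0.80)(0.60) − (-0.10)(-0.15) = 0.4650
  C_23 = −[(0.80)(-0.40) − (-0.25)(-0.15)] = 0.3575
  C_31 = (-0.25)(-0.10) − (-0.10)(0.90) = 0.1150
  C_32 = −[(0.80)(-0.10) − (-0.10)(-0.35)] = 0.1150
  C_33 = (0.80)(0.90) − (-0.25)(-0.35) = 0.6325
det(I−A) = Σ_j (I−A)_1j·C_1j = (0.80)(0.5000) + (-0.25)(0.2250) + (-0.10)(0.2750) = 0.31625
adj(I−A) = Cᵀ =
  [ 0.5000   0.1900   0.1150]
  [ 0.2250   0.4650   0.1150]
  [ 0.2750   0.3575   0.6325]
(I − A)⁻¹ = adj(I−A) / det(I−A) ≈
  [   1.5810     0.6008     0.3636]
  [   0.7115     1.4704     0.3636]
  [   0.8696     1.1304     2.0000]
x = (I − A)⁻¹ d = adj(I−A)·d / det(I−A), with det(I−A) = 0.31625:
  x_1 = (0.5000·25 + 0.1900·10 + 0.1150·25) / 0.31625 = 17.275 / 0.31625 ≈ 54.62
  x_2 = (0.2250·25 + 0.4650·10 + 0.1150·25) / 0.31625 = 13.15 / 0.31625 ≈ 41.58
  x_3 = (0.2750·25 + 0.3575·10 + 0.6325·25) / 0.31625 = 26.2625 / 0.31625 ≈ 83.04

x_1 = 54.62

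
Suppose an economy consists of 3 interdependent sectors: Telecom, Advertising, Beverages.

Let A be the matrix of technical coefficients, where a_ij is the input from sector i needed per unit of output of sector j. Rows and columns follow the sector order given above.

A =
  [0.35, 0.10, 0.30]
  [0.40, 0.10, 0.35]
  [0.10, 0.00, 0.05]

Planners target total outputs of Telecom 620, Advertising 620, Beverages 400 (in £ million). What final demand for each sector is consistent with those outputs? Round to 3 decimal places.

I − A =
  [   0.65    -0.10    -0.30]
  [  -0.40     0.90    -0.35]
  [  -0.10     0.00     0.95]
d = (I − A) x:
  d_T = (+0.65)·620 + (-0.10)·620 + (-0.30)·400 = 221.000
  d_A = (-0.40)·620 + (+0.90)·620 + (-0.35)·400 = 170.000
  d_B = (-0.10)·620 + (+0.00)·620 + (+0.95)·400 = 318.000

d_T = 221.000, d_A = 170.000, d_B = 318.000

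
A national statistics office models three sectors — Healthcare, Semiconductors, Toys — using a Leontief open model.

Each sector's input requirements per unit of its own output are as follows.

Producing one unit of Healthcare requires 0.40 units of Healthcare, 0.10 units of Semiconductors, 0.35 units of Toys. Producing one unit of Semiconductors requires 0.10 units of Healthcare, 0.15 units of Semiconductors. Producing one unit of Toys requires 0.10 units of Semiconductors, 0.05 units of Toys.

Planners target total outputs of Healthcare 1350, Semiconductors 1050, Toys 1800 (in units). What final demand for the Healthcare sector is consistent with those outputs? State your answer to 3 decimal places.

d_1 = 705.000

I − A =
  [   0.60    -0.10     0.00]
  [  -0.10     0.85    -0.10]
  [  -0.35     0.00     0.95]
d = (I − A) x:
  d_1 = (+0.60)·1350 + (-0.10)·1050 + (+0.00)·1800 = 705.000
  d_2 = (-0.10)·1350 + (+0.85)·1050 + (-0.10)·1800 = 577.500
  d_3 = (-0.35)·1350 + (+0.00)·1050 + (+0.95)·1800 = 1237.500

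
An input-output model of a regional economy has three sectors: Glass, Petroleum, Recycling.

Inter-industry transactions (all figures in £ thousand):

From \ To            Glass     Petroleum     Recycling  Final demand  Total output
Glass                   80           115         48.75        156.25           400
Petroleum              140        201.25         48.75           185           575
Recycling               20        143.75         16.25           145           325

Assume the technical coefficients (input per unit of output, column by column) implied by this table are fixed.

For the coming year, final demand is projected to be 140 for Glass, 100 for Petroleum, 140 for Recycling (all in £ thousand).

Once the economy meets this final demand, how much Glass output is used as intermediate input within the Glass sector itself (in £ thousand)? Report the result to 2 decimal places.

Technical coefficients a_ij = z_ij / X_j:
  a_GG = 80/400 = 0.20, a_PG = 140/400 = 0.35, a_RG = 20/400 = 0.05
  a_GP = 115/575 = 0.20, a_PP = 201.25/575 = 0.35, a_RP = 143.75/575 = 0.25
  a_GR = 48.75/325 = 0.15, a_PR = 48.75/325 = 0.15, a_RR = 16.25/325 = 0.05
I − A =
  [   0.80    -0.20    -0.15]
  [  -0.35     0.65    -0.15]
  [  -0.05    -0.25     0.95]
Cofactors of I−A, C_ij = (−1)^(i+j)·(minor ij) (rows/columns in the sector order above):
  C_11 = (0.65)(0.95) − (-0.15)(-0.25) = 0.5800
  C_12 = −[(-0.35)(0.95) − (-0.15)(-0.05)] = 0.3400
  C_13 = (-0.35)(-0.25) − (0.65)(-0.05) = 0.1200
  C_21 = −[(-0.20)(0.95) − (-0.15)(-0.25)] = 0.2275
  C_22 = (0.80)(0.95) − (-0.15)(-0.05) = 0.7525
  C_23 = −[(0.80)(-0.25) − (-0.20)(-0.05)] = 0.2100
  C_31 = (-0.20)(-0.15) − (-0.15)(0.65) = 0.1275
  C_32 = −[(0.80)(-0.15) − (-0.15)(-0.35)] = 0.1725
  C_33 = (0.80)(0.65) − (-0.20)(-0.35) = 0.4500
det(I−A) = Σ_j (I−A)_1j·C_1j = (0.80)(0.5800) + (-0.20)(0.3400) + (-0.15)(0.1200) = 0.3780
adj(I−A) = Cᵀ =
  [ 0.5800   0.2275   0.1275]
  [ 0.3400   0.7525   0.1725]
  [ 0.1200   0.2100   0.4500]
(I − A)⁻¹ = adj(I−A) / det(I−A) ≈
  [   1.5344     0.6019     0.3373]
  [   0.8995     1.9907     0.4563]
  [   0.3175     0.5556     1.1905]
First solve x = (I − A)⁻¹ d = adj(I−A)·d / det(I−A); in particular x_G = (0.5800·140 + 0.2275·100 + 0.1275·140) / 0.3780 = 121.80 / 0.3780 ≈ 322.2222.
Intermediate flow from G to G: z_GG = a_GG · x_G = 0.20 × 121.80 / 0.3780 = 24.36 / 0.3780 ≈ 64.44.

z_GG = 64.44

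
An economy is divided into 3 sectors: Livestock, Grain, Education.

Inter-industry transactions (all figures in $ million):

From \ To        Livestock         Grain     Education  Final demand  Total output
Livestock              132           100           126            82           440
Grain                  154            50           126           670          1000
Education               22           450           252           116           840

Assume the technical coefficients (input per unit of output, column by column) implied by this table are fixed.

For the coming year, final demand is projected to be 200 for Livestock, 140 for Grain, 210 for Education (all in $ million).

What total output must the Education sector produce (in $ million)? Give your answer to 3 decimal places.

x_E = 602.070

Technical coefficients a_ij = z_ij / X_j:
  a_LL = 132/440 = 0.30, a_GL = 154/440 = 0.35, a_EL = 22/440 = 0.05
  a_LG = 100/1000 = 0.10, a_GG = 50/1000 = 0.05, a_EG = 450/1000 = 0.45
  a_LE = 126/840 = 0.15, a_GE = 126/840 = 0.15, a_EE = 252/840 = 0.30
I − A =
  [   0.70    -0.10    -0.15]
  [  -0.35     0.95    -0.15]
  [  -0.05    -0.45     0.70]
Cofactors of I−A, C_ij = (−1)^(i+j)·(minor ij) (rows/columns in the sector order above):
  C_11 = (0.95)(0.70) − (-0.15)(-0.45) = 0.5975
  C_12 = −[(-0.35)(0.70) − (-0.15)(-0.05)] = 0.2525
  C_13 = (-0.35)(-0.45) − (0.95)(-0.05) = 0.2050
  C_21 = −[(-0.10)(0.70) − (-0.15)(-0.45)] = 0.1375
  C_22 = (0.70)(0.70) − (-0.15)(-0.05) = 0.4825
  C_23 = −[(0.70)(-0.45) − (-0.10)(-0.05)] = 0.3200
  C_31 = (-0.10)(-0.15) − (-0.15)(0.95) = 0.1575
  C_32 = −[(0.70)(-0.15) − (-0.15)(-0.35)] = 0.1575
  C_33 = (0.70)(0.95) − (-0.10)(-0.35) = 0.6300
det(I−A) = Σ_j (I−A)_1j·C_1j = (0.70)(0.5975) + (-0.10)(0.2525) + (-0.15)(0.2050) = 0.36225
adj(I−A) = Cᵀ =
  [ 0.5975   0.1375   0.1575]
  [ 0.2525   0.4825   0.1575]
  [ 0.2050   0.3200   0.6300]
(I − A)⁻¹ = adj(I−A) / det(I−A) ≈
  [   1.6494     0.3796     0.4348]
  [   0.6970     1.3320     0.4348]
  [   0.5659     0.8834     1.7391]
x = (I − A)⁻¹ d = adj(I−A)·d / det(I−A), with det(I−A) = 0.36225:
  x_L = (0.5975·200 + 0.1375·140 + 0.1575·210) / 0.36225 = 171.825 / 0.36225 ≈ 474.327
  x_G = (0.2525·200 + 0.4825·140 + 0.1575·210) / 0.36225 = 151.125 / 0.36225 ≈ 417.184
  x_E = (0.2050·200 + 0.3200·140 + 0.6300·210) / 0.36225 = 218.10 / 0.36225 ≈ 602.070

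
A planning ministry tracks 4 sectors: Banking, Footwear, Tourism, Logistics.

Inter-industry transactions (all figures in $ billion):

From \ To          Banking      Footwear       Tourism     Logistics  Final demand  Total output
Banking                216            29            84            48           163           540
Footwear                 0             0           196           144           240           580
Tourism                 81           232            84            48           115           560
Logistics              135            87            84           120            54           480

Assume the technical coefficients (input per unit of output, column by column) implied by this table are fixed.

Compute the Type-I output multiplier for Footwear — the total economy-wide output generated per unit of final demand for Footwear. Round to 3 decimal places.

Technical coefficients a_ij = z_ij / X_j:
  a_BB = 216/540 = 0.40, a_FB = 0/540 = 0.00, a_TB = 81/540 = 0.15, a_LB = 135/540 = 0.25
  a_BF = 29/580 = 0.05, a_FF = 0/580 = 0.00, a_TF = 232/580 = 0.40, a_LF = 87/580 = 0.15
  a_BT = 84/560 = 0.15, a_FT = 196/560 = 0.35, a_TT = 84/560 = 0.15, a_LT = 84/560 = 0.15
  a_BL = 48/480 = 0.10, a_FL = 144/480 = 0.30, a_TL = 48/480 = 0.10, a_LL = 120/480 = 0.25
I − A =
  [   0.60    -0.05    -0.15    -0.10]
  [   0.00     1.00    -0.35    -0.30]
  [  -0.15    -0.40     0.85    -0.10]
  [  -0.25    -0.15    -0.15     0.75]
Compute the cofactors C_ij = (−1)^(i+j)·(3×3 minor ij) of I−A; the adjugate is their transpose:
adj(I−A) = Cᵀ =
  [ 0.456000   0.097125   0.141375   0.118500]
  [ 0.118625   0.329375   0.187000   0.172500]
  [ 0.160750   0.188125   0.394250   0.149250]
  [ 0.207875   0.135875   0.163375   0.400875]
det(I−A) = Σ_j (I−A)_1j·C_1j = (0.60)(0.456000) + (-0.05)(0.118625) + (-0.15)(0.160750) + (-0.10)(0.207875) = 0.22276875
(I − A)⁻¹ = adj(I−A) / det(I−A) ≈
  [   2.0470     0.4360     0.6346     0.5319]
  [   0.5325     1.4786     0.8394     0.7743]
  [   0.7216     0.8445     1.7698     0.6700]
  [   0.9331     0.6099     0.7334     1.7995]
The output multiplier for sector j is the column-j sum of the Leontief inverse (I − A)⁻¹ = adj(I−A) / det(I−A).
Column F of adj(I−A): (0.097125, 0.329375, 0.188125, 0.135875); det(I−A) = 0.22276875.
m_F = (0.097125 + 0.329375 + 0.188125 + 0.135875) / 0.22276875 = 0.7505 / 0.22276875 ≈ 3.369.

m_F = 3.369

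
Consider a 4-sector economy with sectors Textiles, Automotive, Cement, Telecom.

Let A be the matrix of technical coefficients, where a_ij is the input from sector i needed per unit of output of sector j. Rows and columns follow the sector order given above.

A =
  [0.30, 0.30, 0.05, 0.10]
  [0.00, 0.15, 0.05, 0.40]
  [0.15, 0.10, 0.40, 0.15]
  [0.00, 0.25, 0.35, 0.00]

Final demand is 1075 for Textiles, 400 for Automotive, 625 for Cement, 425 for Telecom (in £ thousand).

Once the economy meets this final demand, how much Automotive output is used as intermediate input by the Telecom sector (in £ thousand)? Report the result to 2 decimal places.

z_24 = 622.45

I − A =
  [   0.70    -0.30    -0.05    -0.10]
  [   0.00     0.85    -0.05    -0.40]
  [  -0.15    -0.10     0.60    -0.15]
  [   0.00    -0.25    -0.35     1.00]
Compute the cofactors C_ij = (−1)^(i+j)·(3×3 minor ij) of I−A; the adjugate is their transpose:
adj(I−A) = Cᵀ =
  [ 0.384500   0.189625   0.125500   0.133125]
  [ 0.028500   0.370500   0.133000   0.171000]
  [ 0.112500   0.145000   0.525000   0.148000]
  [ 0.046500   0.143375   0.217000   0.344875]
det(I−A) = Σ_j (I−A)_1j·C_1j = (0.70)(0.384500) + (-0.30)(0.028500) + (-0.05)(0.112500) + (-0.10)(0.046500) = 0.250325
(I − A)⁻¹ = adj(I−A) / det(I−A) ≈
  [   1.5360     0.7575     0.5013     0.5318]
  [   0.1139     1.4801     0.5313     0.6831]
  [   0.4494     0.5792     2.0973     0.5912]
  [   0.1858     0.5728     0.8669     1.3777]
First solve x = (I − A)⁻¹ d = adj(I−A)·d / det(I−A); in particular x_4 = (0.046500·1075 + 0.143375·400 + 0.217000·625 + 0.344875·425) / 0.250325 = 389.534375 / 0.250325 ≈ 1556.1146.
Intermediate flow from 2 to 4: z_24 = a_24 · x_4 = 0.40 × 389.534375 / 0.250325 = 155.81375 / 0.250325 ≈ 622.45.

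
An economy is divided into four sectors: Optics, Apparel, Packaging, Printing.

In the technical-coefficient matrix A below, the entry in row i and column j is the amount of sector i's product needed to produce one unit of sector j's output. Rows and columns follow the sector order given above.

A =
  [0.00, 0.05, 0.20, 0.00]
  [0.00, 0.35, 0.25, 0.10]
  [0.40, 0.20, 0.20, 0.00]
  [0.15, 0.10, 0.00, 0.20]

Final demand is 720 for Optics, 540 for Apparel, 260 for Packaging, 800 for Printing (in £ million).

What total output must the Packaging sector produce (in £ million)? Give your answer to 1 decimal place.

I − A =
  [   1.00    -0.05    -0.20     0.00]
  [   0.00     0.65    -0.25    -0.10]
  [  -0.40    -0.20     0.80     0.00]
  [  -0.15    -0.10     0.00     0.80]
Compute the cofactors C_ij = (−1)^(i+j)·(3×3 minor ij) of I−A; the adjugate is their transpose:
adj(I−A) = Cᵀ =
  [ 0.368000   0.064000   0.112000   0.008000]
  [ 0.092000   0.576000   0.203000   0.072000]
  [ 0.207000   0.176000   0.509250   0.022000]
  [ 0.080500   0.084000   0.046375   0.413000]
det(I−A) = Σ_j (I−A)_1j·C_1j = (1.00)(0.368000) + (-0.05)(0.092000) + (-0.20)(0.207000) + (0.00)(0.080500) = 0.3220
(I − A)⁻¹ = adj(I−A) / det(I−A) ≈
  [   1.1429     0.1988     0.3478     0.0248]
  [   0.2857     1.7888     0.6304     0.2236]
  [   0.6429     0.5466     1.5815     0.0683]
  [   0.2500     0.2609     0.1440     1.2826]
x = (I − A)⁻¹ d = adj(I−A)·d / det(I−A), with det(I−A) = 0.3220:
  x_1 = (0.368000·720 + 0.064000·540 + 0.112000·260 + 0.008000·800) / 0.3220 = 335.04 / 0.3220 ≈ 1040.5
  x_2 = (0.092000·720 + 0.576000·540 + 0.203000·260 + 0.072000·800) / 0.3220 = 487.66 / 0.3220 ≈ 1514.5
  x_3 = (0.207000·720 + 0.176000·540 + 0.509250·260 + 0.022000·800) / 0.3220 = 394.085 / 0.3220 ≈ 1223.9
  x_4 = (0.080500·720 + 0.084000·540 + 0.046375·260 + 0.413000·800) / 0.3220 = 445.7775 / 0.3220 ≈ 1384.4

x_3 = 1223.9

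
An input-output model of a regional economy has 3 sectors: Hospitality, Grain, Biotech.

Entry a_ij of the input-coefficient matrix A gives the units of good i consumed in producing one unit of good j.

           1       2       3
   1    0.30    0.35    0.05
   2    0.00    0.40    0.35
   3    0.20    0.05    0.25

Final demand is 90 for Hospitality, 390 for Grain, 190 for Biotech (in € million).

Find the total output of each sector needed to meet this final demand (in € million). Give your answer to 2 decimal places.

x_1 = 629.02, x_2 = 931.86, x_3 = 483.20

I − A =
  [   0.70    -0.35    -0.05]
  [   0.00     0.60    -0.35]
  [  -0.20    -0.05     0.75]
Cofactors of I−A, C_ij = (−1)^(i+j)·(minor ij) (rows/columns in the sector order above):
  C_11 = (0.60)(0.75) − (-0.35)(-0.05) = 0.4325
  C_12 = −[(0.00)(0.75) − (-0.35)(-0.20)] = 0.0700
  C_13 = (0.00)(-0.05) − (0.60)(-0.20) = 0.1200
  C_21 = −[(-0.35)(0.75) − (-0.05)(-0.05)] = 0.2650
  C_22 = (0.70)(0.75) − (-0.05)(-0.20) = 0.5150
  C_23 = −[(0.70)(-0.05) − (-0.35)(-0.20)] = 0.1050
  C_31 = (-0.35)(-0.35) − (-0.05)(0.60) = 0.1525
  C_32 = −[(0.70)(-0.35) − (-0.05)(0.00)] = 0.2450
  C_33 = (0.70)(0.60) − (-0.35)(0.00) = 0.4200
det(I−A) = Σ_j (I−A)_1j·C_1j = (0.70)(0.4325) + (-0.35)(0.0700) + (-0.05)(0.1200) = 0.27225
adj(I−A) = Cᵀ =
  [ 0.4325   0.2650   0.1525]
  [ 0.0700   0.5150   0.2450]
  [ 0.1200   0.1050   0.4200]
(I − A)⁻¹ = adj(I−A) / det(I−A) ≈
  [   1.5886     0.9734     0.5601]
  [   0.2571     1.8916     0.8999]
  [   0.4408     0.3857     1.5427]
x = (I − A)⁻¹ d = adj(I−A)·d / det(I−A), with det(I−A) = 0.27225:
  x_1 = (0.4325·90 + 0.2650·390 + 0.1525·190) / 0.27225 = 171.25 / 0.27225 ≈ 629.02
  x_2 = (0.0700·90 + 0.5150·390 + 0.2450·190) / 0.27225 = 253.70 / 0.27225 ≈ 931.86
  x_3 = (0.1200·90 + 0.1050·390 + 0.4200·190) / 0.27225 = 131.55 / 0.27225 ≈ 483.20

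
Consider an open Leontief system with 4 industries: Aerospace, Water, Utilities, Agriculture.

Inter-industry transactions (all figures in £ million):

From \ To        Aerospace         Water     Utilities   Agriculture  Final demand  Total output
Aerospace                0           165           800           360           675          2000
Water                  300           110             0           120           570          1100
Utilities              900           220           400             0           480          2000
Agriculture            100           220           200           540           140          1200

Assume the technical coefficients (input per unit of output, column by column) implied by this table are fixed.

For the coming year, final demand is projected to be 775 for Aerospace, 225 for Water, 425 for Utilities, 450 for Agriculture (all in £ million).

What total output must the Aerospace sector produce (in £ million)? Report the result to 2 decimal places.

Technical coefficients a_ij = z_ij / X_j:
  a_11 = 0/2000 = 0.00, a_21 = 300/2000 = 0.15, a_31 = 900/2000 = 0.45, a_41 = 100/2000 = 0.05
  a_12 = 165/1100 = 0.15, a_22 = 110/1100 = 0.10, a_32 = 220/1100 = 0.20, a_42 = 220/1100 = 0.20
  a_13 = 800/2000 = 0.40, a_23 = 0/2000 = 0.00, a_33 = 400/2000 = 0.20, a_43 = 200/2000 = 0.10
  a_14 = 360/1200 = 0.30, a_24 = 120/1200 = 0.10, a_34 = 0/1200 = 0.00, a_44 = 540/1200 = 0.45
I − A =
  [   1.00    -0.15    -0.40    -0.30]
  [  -0.15     0.90     0.00    -0.10]
  [  -0.45    -0.20     0.80     0.00]
  [  -0.05    -0.20    -0.10     0.55]
Compute the cofactors C_ij = (−1)^(i+j)·(3×3 minor ij) of I−A; the adjugate is their transpose:
adj(I−A) = Cᵀ =
  [ 0.378000   0.164000   0.218500   0.236000]
  [ 0.074500   0.315500   0.049500   0.098000]
  [ 0.231250   0.171125   0.439375   0.157250]
  [ 0.103500   0.160750   0.117750   0.528000]
det(I−A) = Σ_j (I−A)_1j·C_1j = (1.00)(0.378000) + (-0.15)(0.074500) + (-0.40)(0.231250) + (-0.30)(0.103500) = 0.243275
(I − A)⁻¹ = adj(I−A) / det(I−A) ≈
  [   1.5538     0.6741     0.8982     0.9701]
  [   0.3062     1.2969     0.2035     0.4028]
  [   0.9506     0.7034     1.8061     0.6464]
  [   0.4254     0.6608     0.4840     2.1704]
x = (I − A)⁻¹ d = adj(I−A)·d / det(I−A), with det(I−A) = 0.243275:
  x_1 = (0.378000·775 + 0.164000·225 + 0.218500·425 + 0.236000·450) / 0.243275 = 528.9125 / 0.243275 ≈ 2174.13
  x_2 = (0.074500·775 + 0.315500·225 + 0.049500·425 + 0.098000·450) / 0.243275 = 193.8625 / 0.243275 ≈ 796.89
  x_3 = (0.231250·775 + 0.171125·225 + 0.439375·425 + 0.157250·450) / 0.243275 = 475.21875 / 0.243275 ≈ 1953.42
  x_4 = (0.103500·775 + 0.160750·225 + 0.117750·425 + 0.528000·450) / 0.243275 = 404.025 / 0.243275 ≈ 1660.77

x_1 = 2174.13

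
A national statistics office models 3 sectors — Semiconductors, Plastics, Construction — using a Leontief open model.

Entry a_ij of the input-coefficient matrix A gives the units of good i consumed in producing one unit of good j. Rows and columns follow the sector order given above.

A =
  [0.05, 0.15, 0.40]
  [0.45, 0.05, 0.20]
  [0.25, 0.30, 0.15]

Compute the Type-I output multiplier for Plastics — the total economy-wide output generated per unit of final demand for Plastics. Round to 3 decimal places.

I − A =
  [   0.95    -0.15    -0.40]
  [  -0.45     0.95    -0.20]
  [  -0.25    -0.30     0.85]
Cofactors of I−A, C_ij = (−1)^(i+j)·(minor ij) (rows/columns in the sector order above):
  C_11 = (0.95)(0.85) − (-0.20)(-0.30) = 0.7475
  C_12 = −[(-0.45)(0.85) − (-0.20)(-0.25)] = 0.4325
  C_13 = (-0.45)(-0.30) − (0.95)(-0.25) = 0.3725
  C_21 = −[(-0.15)(0.85) − (-0.40)(-0.30)] = 0.2475
  C_22 = (0.95)(0.85) − (-0.40)(-0.25) = 0.7075
  C_23 = −[(0.95)(-0.30) − (-0.15)(-0.25)] = 0.3225
  C_31 = (-0.15)(-0.20) − (-0.40)(0.95) = 0.4100
  C_32 = −[(0.95)(-0.20) − (-0.40)(-0.45)] = 0.3700
  C_33 = (0.95)(0.95) − (-0.15)(-0.45) = 0.8350
det(I−A) = Σ_j (I−A)_1j·C_1j = (0.95)(0.7475) + (-0.15)(0.4325) + (-0.40)(0.3725) = 0.49625
adj(I−A) = Cᵀ =
  [ 0.7475   0.2475   0.4100]
  [ 0.4325   0.7075   0.3700]
  [ 0.3725   0.3225   0.8350]
(I − A)⁻¹ = adj(I−A) / det(I−A) ≈
  [   1.5063     0.4987     0.8262]
  [   0.8715     1.4257     0.7456]
  [   0.7506     0.6499     1.6826]
The output multiplier for sector j is the column-j sum of the Leontief inverse (I − A)⁻¹ = adj(I−A) / det(I−A).
Column 2 of adj(I−A): (0.2475, 0.7075, 0.3225); det(I−A) = 0.49625.
m_2 = (0.2475 + 0.7075 + 0.3225) / 0.49625 = 1.2775 / 0.49625 ≈ 2.574.

m_2 = 2.574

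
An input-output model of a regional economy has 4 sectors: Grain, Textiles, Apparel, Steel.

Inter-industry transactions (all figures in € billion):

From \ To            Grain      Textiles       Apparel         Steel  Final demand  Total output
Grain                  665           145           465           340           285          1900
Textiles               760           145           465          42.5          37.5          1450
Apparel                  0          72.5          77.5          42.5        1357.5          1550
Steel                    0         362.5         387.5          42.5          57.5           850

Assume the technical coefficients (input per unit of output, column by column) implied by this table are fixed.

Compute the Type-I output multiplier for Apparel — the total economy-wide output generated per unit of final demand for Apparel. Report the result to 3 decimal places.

m_A = 3.432

Technical coefficients a_ij = z_ij / X_j:
  a_GG = 665/1900 = 0.35, a_TG = 760/1900 = 0.40, a_AG = 0/1900 = 0.00, a_SG = 0/1900 = 0.00
  a_GT = 145/1450 = 0.10, a_TT = 145/1450 = 0.10, a_AT = 72.5/1450 = 0.05, a_ST = 362.5/1450 = 0.25
  a_GA = 465/1550 = 0.30, a_TA = 465/1550 = 0.30, a_AA = 77.5/1550 = 0.05, a_SA = 387.5/1550 = 0.25
  a_GS = 340/850 = 0.40, a_TS = 42.5/850 = 0.05, a_AS = 42.5/850 = 0.05, a_SS = 42.5/850 = 0.05
I − A =
  [   0.65    -0.10    -0.30    -0.40]
  [  -0.40     0.90    -0.30    -0.05]
  [   0.00    -0.05     0.95    -0.05]
  [   0.00    -0.25    -0.25     0.95]
Compute the cofactors C_ij = (−1)^(i+j)·(3×3 minor ij) of I−A; the adjugate is their transpose:
adj(I−A) = Cᵀ =
  [ 0.770500   0.207000   0.402500   0.356500]
  [ 0.356000   0.578500   0.347375   0.198625]
  [ 0.024000   0.039000   0.469625   0.036875]
  [ 0.100000   0.162500   0.215000   0.502000]
det(I−A) = Σ_j (I−A)_1j·C_1j = (0.65)(0.770500) + (-0.10)(0.356000) + (-0.30)(0.024000) + (-0.40)(0.100000) = 0.418025
(I − A)⁻¹ = adj(I−A) / det(I−A) ≈
  [   1.8432     0.4952     0.9629     0.8528]
  [   0.8516     1.3839     0.8310     0.4752]
  [   0.0574     0.0933     1.1234     0.0882]
  [   0.2392     0.3887     0.5143     1.2009]
The output multiplier for sector j is the column-j sum of the Leontief inverse (I − A)⁻¹ = adj(I−A) / det(I−A).
Column A of adj(I−A): (0.402500, 0.347375, 0.469625, 0.215000); det(I−A) = 0.418025.
m_A = (0.402500 + 0.347375 + 0.469625 + 0.215000) / 0.418025 = 1.4345 / 0.418025 ≈ 3.432.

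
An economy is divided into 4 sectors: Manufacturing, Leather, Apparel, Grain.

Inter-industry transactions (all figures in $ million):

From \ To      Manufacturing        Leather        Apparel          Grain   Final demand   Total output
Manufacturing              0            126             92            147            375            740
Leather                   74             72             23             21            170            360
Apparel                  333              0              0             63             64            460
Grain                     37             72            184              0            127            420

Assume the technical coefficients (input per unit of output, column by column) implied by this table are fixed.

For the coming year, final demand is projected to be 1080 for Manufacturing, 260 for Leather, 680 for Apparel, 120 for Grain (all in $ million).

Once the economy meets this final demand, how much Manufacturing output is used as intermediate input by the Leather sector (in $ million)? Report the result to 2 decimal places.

Technical coefficients a_ij = z_ij / X_j:
  a_11 = 0/740 = 0.00, a_21 = 74/740 = 0.10, a_31 = 333/740 = 0.45, a_41 = 37/740 = 0.05
  a_12 = 126/360 = 0.35, a_22 = 72/360 = 0.20, a_32 = 0/360 = 0.00, a_42 = 72/360 = 0.20
  a_13 = 92/460 = 0.20, a_23 = 23/460 = 0.05, a_33 = 0/460 = 0.00, a_43 = 184/460 = 0.40
  a_14 = 147/420 = 0.35, a_24 = 21/420 = 0.05, a_34 = 63/420 = 0.15, a_44 = 0/420 = 0.00
I − A =
  [   1.00    -0.35    -0.20    -0.35]
  [  -0.10     0.80    -0.05    -0.05]
  [  -0.45     0.00     1.00    -0.15]
  [  -0.05    -0.20    -0.40     1.00]
Compute the cofactors C_ij = (−1)^(i+j)·(3×3 minor ij) of I−A; the adjugate is their transpose:
adj(I−A) = Cᵀ =
  [ 0.740500   0.405000   0.298000   0.324125]
  [ 0.128375   0.768000   0.103625   0.098875]
  [ 0.364500   0.221625   0.733125   0.248625]
  [ 0.208500   0.262500   0.328875   0.685125]
det(I−A) = Σ_j (I−A)_1j·C_1j = (1.00)(0.740500) + (-0.35)(0.128375) + (-0.20)(0.364500) + (-0.35)(0.208500) = 0.54969375
(I − A)⁻¹ = adj(I−A) / det(I−A) ≈
  [   1.3471     0.7368     0.5421     0.5896]
  [   0.2335     1.3971     0.1885     0.1799]
  [   0.6631     0.4032     1.3337     0.4523]
  [   0.3793     0.4775     0.5983     1.2464]
First solve x = (I − A)⁻¹ d = adj(I−A)·d / det(I−A); in particular x_2 = (0.128375·1080 + 0.768000·260 + 0.103625·680 + 0.098875·120) / 0.54969375 = 420.655 / 0.54969375 ≈ 765.2534.
Intermediate flow from 1 to 2: z_12 = a_12 · x_2 = 0.35 × 420.655 / 0.54969375 = 147.22925 / 0.54969375 ≈ 267.84.

z_12 = 267.84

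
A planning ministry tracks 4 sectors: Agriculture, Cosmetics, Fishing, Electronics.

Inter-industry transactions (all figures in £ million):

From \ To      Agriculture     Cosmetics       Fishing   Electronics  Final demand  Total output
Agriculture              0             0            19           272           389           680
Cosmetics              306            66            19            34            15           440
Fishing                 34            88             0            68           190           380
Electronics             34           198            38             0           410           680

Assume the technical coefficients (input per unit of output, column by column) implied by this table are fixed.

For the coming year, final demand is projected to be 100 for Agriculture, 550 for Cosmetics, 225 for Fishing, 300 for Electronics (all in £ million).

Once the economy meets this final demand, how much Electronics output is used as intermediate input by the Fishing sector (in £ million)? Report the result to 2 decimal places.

z_EF = 52.09

Technical coefficients a_ij = z_ij / X_j:
  a_AA = 0/680 = 0.00, a_CA = 306/680 = 0.45, a_FA = 34/680 = 0.05, a_EA = 34/680 = 0.05
  a_AC = 0/440 = 0.00, a_CC = 66/440 = 0.15, a_FC = 88/440 = 0.20, a_EC = 198/440 = 0.45
  a_AF = 19/380 = 0.05, a_CF = 19/380 = 0.05, a_FF = 0/380 = 0.00, a_EF = 38/380 = 0.10
  a_AE = 272/680 = 0.40, a_CE = 34/680 = 0.05, a_FE = 68/680 = 0.10, a_EE = 0/680 = 0.00
I − A =
  [   1.00     0.00    -0.05    -0.40]
  [  -0.45     0.85    -0.05    -0.05]
  [  -0.05    -0.20     1.00    -0.10]
  [  -0.05    -0.45    -0.10     1.00]
Compute the cofactors C_ij = (−1)^(i+j)·(3×3 minor ij) of I−A; the adjugate is their transpose:
adj(I−A) = Cᵀ =
  [ 0.805750   0.200250   0.084375   0.340750]
  [ 0.451000   0.965250   0.094625   0.238125]
  [ 0.156375   0.250000   0.729500   0.148000]
  [ 0.258875   0.469375   0.119750   0.833375]
det(I−A) = Σ_j (I−A)_1j·C_1j = (1.00)(0.805750) + (0.00)(0.451000) + (-0.05)(0.156375) + (-0.40)(0.258875) = 0.69438125
(I − A)⁻¹ = adj(I−A) / det(I−A) ≈
  [   1.1604     0.2884     0.1215     0.4907]
  [   0.6495     1.3901     0.1363     0.3429]
  [   0.2252     0.3600     1.0506     0.2131]
  [   0.3728     0.6760     0.1725     1.2002]
First solve x = (I − A)⁻¹ d = adj(I−A)·d / det(I−A); in particular x_F = (0.156375·100 + 0.250000·550 + 0.729500·225 + 0.148000·300) / 0.69438125 = 361.675 / 0.69438125 ≈ 520.8594.
Intermediate flow from E to F: z_EF = a_EF · x_F = 0.10 × 361.675 / 0.69438125 = 36.1675 / 0.69438125 ≈ 52.09.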